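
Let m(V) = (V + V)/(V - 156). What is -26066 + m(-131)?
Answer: -7480680/287 ≈ -26065.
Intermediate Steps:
m(V) = 2*V/(-156 + V) (m(V) = (2*V)/(-156 + V) = 2*V/(-156 + V))
-26066 + m(-131) = -26066 + 2*(-131)/(-156 - 131) = -26066 + 2*(-131)/(-287) = -26066 + 2*(-131)*(-1/287) = -26066 + 262/287 = -7480680/287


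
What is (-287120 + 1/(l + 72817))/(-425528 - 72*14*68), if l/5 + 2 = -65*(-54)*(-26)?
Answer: 110108510161/189473153496 ≈ 0.58113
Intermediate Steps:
l = -456310 (l = -10 + 5*(-65*(-54)*(-26)) = -10 + 5*(3510*(-26)) = -10 + 5*(-91260) = -10 - 456300 = -456310)
(-287120 + 1/(l + 72817))/(-425528 - 72*14*68) = (-287120 + 1/(-456310 + 72817))/(-425528 - 72*14*68) = (-287120 + 1/(-383493))/(-425528 - 1008*68) = (-287120 - 1/383493)/(-425528 - 68544) = -110108510161/383493/(-494072) = -110108510161/383493*(-1/494072) = 110108510161/189473153496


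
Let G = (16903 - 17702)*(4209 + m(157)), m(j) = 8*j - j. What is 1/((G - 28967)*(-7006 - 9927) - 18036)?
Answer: 1/72304891011 ≈ 1.3830e-11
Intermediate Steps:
m(j) = 7*j
G = -4241092 (G = (16903 - 17702)*(4209 + 7*157) = -799*(4209 + 1099) = -799*5308 = -4241092)
1/((G - 28967)*(-7006 - 9927) - 18036) = 1/((-4241092 - 28967)*(-7006 - 9927) - 18036) = 1/(-4270059*(-16933) - 18036) = 1/(72304909047 - 18036) = 1/72304891011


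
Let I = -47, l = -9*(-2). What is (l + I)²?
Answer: 841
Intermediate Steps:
l = 18
(l + I)² = (18 - 47)² = (-29)² = 841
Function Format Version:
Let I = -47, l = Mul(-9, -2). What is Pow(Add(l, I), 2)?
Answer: 841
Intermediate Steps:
l = 18
Pow(Add(l, I), 2) = Pow(Add(18, -47), 2) = Pow(-29, 2) = 841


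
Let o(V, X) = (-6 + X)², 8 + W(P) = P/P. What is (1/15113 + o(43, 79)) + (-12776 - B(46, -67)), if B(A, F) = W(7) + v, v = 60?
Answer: -113347499/15113 ≈ -7500.0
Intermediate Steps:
W(P) = -7 (W(P) = -8 + P/P = -8 + 1 = -7)
B(A, F) = 53 (B(A, F) = -7 + 60 = 53)
(1/15113 + o(43, 79)) + (-12776 - B(46, -67)) = (1/15113 + (-6 + 79)²) + (-12776 - 1*53) = (1/15113 + 73²) + (-12776 - 53) = (1/15113 + 5329) - 12829 = 80537178/15113 - 12829 = -113347499/15113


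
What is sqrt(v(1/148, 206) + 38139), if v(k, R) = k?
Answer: sqrt(208849201)/74 ≈ 195.29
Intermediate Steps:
sqrt(v(1/148, 206) + 38139) = sqrt(1/148 + 38139) = sqrt(5644573/148) = sqrt(208849201)/74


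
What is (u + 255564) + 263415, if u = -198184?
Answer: 320795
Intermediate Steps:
(u + 255564) + 263415 = (-198184 + 255564) + 263415 = 57380 + 263415 = 320795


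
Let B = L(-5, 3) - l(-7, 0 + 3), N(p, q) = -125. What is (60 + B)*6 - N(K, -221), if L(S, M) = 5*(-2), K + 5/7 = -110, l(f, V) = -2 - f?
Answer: 395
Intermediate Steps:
K = -775/7 (K = -5/7 - 110 = -775/7 ≈ -110.71)
L(S, M) = -10
B = -15 (B = -10 - (-2 - 1*(-7)) = -10 - (-2 + 7) = -10 - 1*5 = -10 - 5 = -15)
(60 + B)*6 - N(K, -221) = (60 - 15)*6 - 1*(-125) = 45*6 + 125 = 270 + 125 = 395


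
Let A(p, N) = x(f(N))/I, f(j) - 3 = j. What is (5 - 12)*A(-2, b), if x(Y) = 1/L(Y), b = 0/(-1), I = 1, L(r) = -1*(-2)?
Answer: -7/2 ≈ -3.5000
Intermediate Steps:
L(r) = 2
f(j) = 3 + j
b = 0 (b = 0*(-1) = 0)
x(Y) = ½ (x(Y) = 1/2 = ½)
A(p, N) = ½ (A(p, N) = (½)/1 = (½)*1 = ½)
(5 - 12)*A(-2, b) = (5 - 12)*(½) = -7*½ = -7/2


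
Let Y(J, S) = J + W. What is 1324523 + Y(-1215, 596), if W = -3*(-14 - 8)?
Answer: 1323374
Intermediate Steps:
W = 66 (W = -3*(-22) = 66)
Y(J, S) = 66 + J (Y(J, S) = J + 66 = 66 + J)
1324523 + Y(-1215, 596) = 1324523 + (66 - 1215) = 1324523 - 1149 = 1323374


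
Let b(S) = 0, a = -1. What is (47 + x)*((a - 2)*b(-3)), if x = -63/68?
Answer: 0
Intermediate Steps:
x = -63/68 (x = -63*1/68 = -63/68 ≈ -0.92647)
(47 + x)*((a - 2)*b(-3)) = (47 - 63/68)*((-1 - 2)*0) = 3133*(-3*0)/68 = (3133/68)*0 = 0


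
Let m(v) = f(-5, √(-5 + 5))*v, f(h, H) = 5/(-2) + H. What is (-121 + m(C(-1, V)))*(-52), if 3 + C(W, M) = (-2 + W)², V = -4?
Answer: 7072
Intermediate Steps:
C(W, M) = -3 + (-2 + W)²
f(h, H) = -5/2 + H (f(h, H) = 5*(-½) + H = -5/2 + H)
m(v) = -5*v/2 (m(v) = (-5/2 + √(-5 + 5))*v = (-5/2 + √0)*v = (-5/2 + 0)*v = -5*v/2)
(-121 + m(C(-1, V)))*(-52) = (-121 - 5*(-3 + (-2 - 1)²)/2)*(-52) = (-121 - 5*(-3 + (-3)²)/2)*(-52) = (-121 - 5*(-3 + 9)/2)*(-52) = (-121 - 5/2*6)*(-52) = (-121 - 15)*(-52) = -136*(-52) = 7072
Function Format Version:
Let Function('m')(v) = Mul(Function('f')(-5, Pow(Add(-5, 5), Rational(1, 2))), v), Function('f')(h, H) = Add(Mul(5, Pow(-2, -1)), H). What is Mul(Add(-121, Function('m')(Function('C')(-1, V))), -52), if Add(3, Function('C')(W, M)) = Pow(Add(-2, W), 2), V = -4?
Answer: 7072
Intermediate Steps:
Function('C')(W, M) = Add(-3, Pow(Add(-2, W), 2))
Function('f')(h, H) = Add(Rational(-5, 2), H) (Function('f')(h, H) = Add(Mul(5, Rational(-1, 2)), H) = Add(Rational(-5, 2), H))
Function('m')(v) = Mul(Rational(-5, 2), v) (Function('m')(v) = Mul(Add(Rational(-5, 2), Pow(Add(-5, 5), Rational(1, 2))), v) = Mul(Add(Rational(-5, 2), Pow(0, Rational(1, 2))), v) = Mul(Add(Rational(-5, 2), 0), v) = Mul(Rational(-5, 2), v))
Mul(Add(-121, Function('m')(Function('C')(-1, V))), -52) = Mul(Add(-121, Mul(Rational(-5, 2), Add(-3, Pow(Add(-2, -1), 2)))), -52) = Mul(Add(-121, Mul(Rational(-5, 2), Add(-3, Pow(-3, 2)))), -52) = Mul(Add(-121, Mul(Rational(-5, 2), Add(-3, 9))), -52) = Mul(Add(-121, Mul(Rational(-5, 2), 6)), -52) = Mul(Add(-121, -15), -52) = Mul(-136, -52) = 7072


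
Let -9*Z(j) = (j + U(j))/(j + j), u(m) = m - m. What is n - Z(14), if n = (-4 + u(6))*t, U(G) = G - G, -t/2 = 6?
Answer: 865/18 ≈ 48.056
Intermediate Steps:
t = -12 (t = -2*6 = -12)
U(G) = 0
u(m) = 0
Z(j) = -1/18 (Z(j) = -(j + 0)/(9*(j + j)) = -j/(9*(2*j)) = -j*1/(2*j)/9 = -⅑*½ = -1/18)
n = 48 (n = (-4 + 0)*(-12) = -4*(-12) = 48)
n - Z(14) = 48 - 1*(-1/18) = 48 + 1/18 = 865/18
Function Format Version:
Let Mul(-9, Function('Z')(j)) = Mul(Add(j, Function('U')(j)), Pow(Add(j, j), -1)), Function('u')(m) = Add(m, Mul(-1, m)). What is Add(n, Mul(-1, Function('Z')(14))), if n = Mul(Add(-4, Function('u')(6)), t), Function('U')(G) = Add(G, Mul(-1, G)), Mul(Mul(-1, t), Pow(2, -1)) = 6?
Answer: Rational(865, 18) ≈ 48.056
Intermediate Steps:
t = -12 (t = Mul(-2, 6) = -12)
Function('U')(G) = 0
Function('u')(m) = 0
Function('Z')(j) = Rational(-1, 18) (Function('Z')(j) = Mul(Rational(-1, 9), Mul(Add(j, 0), Pow(Add(j, j), -1))) = Mul(Rational(-1, 9), Mul(j, Pow(Mul(2, j), -1))) = Mul(Rational(-1, 9), Mul(j, Mul(Rational(1, 2), Pow(j, -1)))) = Mul(Rational(-1, 9), Rational(1, 2)) = Rational(-1, 18))
n = 48 (n = Mul(Add(-4, 0), -12) = Mul(-4, -12) = 48)
Add(n, Mul(-1, Function('Z')(14))) = Add(48, Mul(-1, Rational(-1, 18))) = Add(48, Rational(1, 18)) = Rational(865, 18)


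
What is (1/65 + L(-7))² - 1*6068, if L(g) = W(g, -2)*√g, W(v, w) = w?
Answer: -25755599/4225 - 4*I*√7/65 ≈ -6096.0 - 0.16282*I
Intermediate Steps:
L(g) = -2*√g
(1/65 + L(-7))² - 1*6068 = (1/65 - 2*I*√7)² - 1*6068 = (1/65 - 2*I*√7)² - 6068 = -6068 + (1/65 - 2*I*√7)²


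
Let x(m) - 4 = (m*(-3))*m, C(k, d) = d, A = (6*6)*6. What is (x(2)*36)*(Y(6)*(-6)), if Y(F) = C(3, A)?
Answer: 373248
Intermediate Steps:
A = 216 (A = 36*6 = 216)
Y(F) = 216
x(m) = 4 - 3*m² (x(m) = 4 + (m*(-3))*m = 4 + (-3*m)*m = 4 - 3*m²)
(x(2)*36)*(Y(6)*(-6)) = ((4 - 3*2²)*36)*(216*(-6)) = ((4 - 3*4)*36)*(-1296) = ((4 - 12)*36)*(-1296) = -8*36*(-1296) = -288*(-1296) = 373248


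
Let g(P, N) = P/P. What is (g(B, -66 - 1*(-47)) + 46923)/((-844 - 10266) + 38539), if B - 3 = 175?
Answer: 46924/27429 ≈ 1.7107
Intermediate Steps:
B = 178 (B = 3 + 175 = 178)
g(P, N) = 1
(g(B, -66 - 1*(-47)) + 46923)/((-844 - 10266) + 38539) = (1 + 46923)/((-844 - 10266) + 38539) = 46924/(-11110 + 38539) = 46924/27429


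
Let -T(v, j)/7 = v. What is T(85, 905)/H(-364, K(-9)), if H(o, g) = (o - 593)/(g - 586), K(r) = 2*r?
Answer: -359380/957 ≈ -375.53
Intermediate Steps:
T(v, j) = -7*v
H(o, g) = (-593 + o)/(-586 + g)
T(85, 905)/H(-364, K(-9)) = (-7*85)/(((-593 - 364)/(-586 + 2*(-9)))) = -595/(-957/(-586 - 18)) = -595/(-957/(-604)) = -595/((-1/604*(-957))) = -595/957/604 = -595*604/957 = -359380/957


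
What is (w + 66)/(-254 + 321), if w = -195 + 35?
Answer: -94/67 ≈ -1.4030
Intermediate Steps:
w = -160
(w + 66)/(-254 + 321) = (-160 + 66)/(-254 + 321) = -94/67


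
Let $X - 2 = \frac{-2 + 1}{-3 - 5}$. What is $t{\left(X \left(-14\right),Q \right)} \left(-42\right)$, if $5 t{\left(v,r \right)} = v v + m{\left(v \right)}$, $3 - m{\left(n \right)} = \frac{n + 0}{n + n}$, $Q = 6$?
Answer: $- \frac{298221}{40} \approx -7455.5$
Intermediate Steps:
$X = \frac{17}{8}$ ($X = 2 + \frac{-2 + 1}{-3 - 5} = 2 - \frac{1}{-8} = 2 - - \frac{1}{8} = 2 + \frac{1}{8} = \frac{17}{8} \approx 2.125$)
$m{\left(n \right)} = \frac{5}{2}$ ($m{\left(n \right)} = 3 - \frac{n + 0}{n + n} = 3 - \frac{n}{2 n} = 3 - n \frac{1}{2 n} = 3 - \frac{1}{2} = \frac{5}{2}$)
$t{\left(v,r \right)} = \frac{1}{2} + \frac{v^{2}}{5}$ ($t{\left(v,r \right)} = \frac{v v + \frac{5}{2}}{5} = \frac{v^{2} + \frac{5}{2}}{5} = \frac{\frac{5}{2} + v^{2}}{5} = \frac{1}{2} + \frac{v^{2}}{5}$)
$t{\left(X \left(-14\right),Q \right)} \left(-42\right) = \left(\frac{1}{2} + \frac{\left(\frac{17}{8} \left(-14\right)\right)^{2}}{5}\right) \left(-42\right) = \left(\frac{1}{2} + \frac{\left(- \frac{119}{4}\right)^{2}}{5}\right) \left(-42\right) = \left(\frac{1}{2} + \frac{1}{5} \cdot \frac{14161}{16}\right) \left(-42\right) = \left(\frac{1}{2} + \frac{14161}{80}\right) \left(-42\right) = \frac{14201}{80} \left(-42\right) = - \frac{298221}{40}$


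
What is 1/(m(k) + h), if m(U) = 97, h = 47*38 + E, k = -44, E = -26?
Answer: 1/1857 ≈ 0.00053850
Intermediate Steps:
h = 1760 (h = 47*38 - 26 = 1786 - 26 = 1760)
1/(m(k) + h) = 1/(97 + 1760) = 1/1857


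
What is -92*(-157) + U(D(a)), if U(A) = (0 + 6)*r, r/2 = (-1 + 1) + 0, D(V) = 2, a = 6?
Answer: 14444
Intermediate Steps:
r = 0 (r = 2*((-1 + 1) + 0) = 2*(0 + 0) = 2*0 = 0)
U(A) = 0 (U(A) = (0 + 6)*0 = 6*0 = 0)
-92*(-157) + U(D(a)) = -92*(-157) + 0 = 14444 + 0 = 14444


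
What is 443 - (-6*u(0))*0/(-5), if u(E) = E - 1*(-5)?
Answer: 443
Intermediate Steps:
u(E) = 5 + E (u(E) = E + 5 = 5 + E)
443 - (-6*u(0))*0/(-5) = 443 - (-6*(5 + 0))*0/(-5) = 443 - (-6*5)*0*(-1/5) = 443 - (-30)*0 = 443 - 1*0 = 443 + 0 = 443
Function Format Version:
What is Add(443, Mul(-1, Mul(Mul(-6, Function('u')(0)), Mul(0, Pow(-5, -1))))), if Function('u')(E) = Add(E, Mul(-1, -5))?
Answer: 443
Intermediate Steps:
Function('u')(E) = Add(5, E) (Function('u')(E) = Add(E, 5) = Add(5, E))
Add(443, Mul(-1, Mul(Mul(-6, Function('u')(0)), Mul(0, Pow(-5, -1))))) = Add(443, Mul(-1, Mul(Mul(-6, Add(5, 0)), Mul(0, Pow(-5, -1))))) = Add(443, Mul(-1, Mul(Mul(-6, 5), Mul(0, Rational(-1, 5))))) = Add(443, Mul(-1, Mul(-30, 0))) = Add(443, Mul(-1, 0)) = Add(443, 0) = 443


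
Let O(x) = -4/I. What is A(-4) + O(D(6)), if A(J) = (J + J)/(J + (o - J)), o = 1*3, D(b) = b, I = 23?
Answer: -196/69 ≈ -2.8406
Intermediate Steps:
o = 3
O(x) = -4/23
A(J) = 2*J/3 (A(J) = (J + J)/(J + (3 - J)) = (2*J)/3 = (2*J)*(⅓) = 2*J/3)
A(-4) + O(D(6)) = (⅔)*(-4) - 4/23 = -8/3 - 4/23 = -196/69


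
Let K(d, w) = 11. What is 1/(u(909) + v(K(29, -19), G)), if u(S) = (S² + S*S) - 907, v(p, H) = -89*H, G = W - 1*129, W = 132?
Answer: 1/1651388 ≈ 6.0555e-7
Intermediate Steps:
G = 3 (G = 132 - 1*129 = 132 - 129 = 3)
u(S) = -907 + 2*S² (u(S) = (S² + S²) - 907 = 2*S² - 907 = -907 + 2*S²)
1/(u(909) + v(K(29, -19), G)) = 1/((-907 + 2*909²) - 89*3) = 1/((-907 + 2*826281) - 267) = 1/((-907 + 1652562) - 267) = 1/(1651655 - 267) = 1/1651388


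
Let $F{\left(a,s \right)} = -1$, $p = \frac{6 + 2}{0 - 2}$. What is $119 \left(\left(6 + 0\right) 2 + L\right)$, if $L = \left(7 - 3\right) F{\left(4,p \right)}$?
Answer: $952$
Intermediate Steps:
$p = -4$ ($p = \frac{8}{-2} = 8 \left(- \frac{1}{2}\right) = -4$)
$L = -4$ ($L = \left(7 - 3\right) \left(-1\right) = 4 \left(-1\right) = -4$)
$119 \left(\left(6 + 0\right) 2 + L\right) = 119 \left(\left(6 + 0\right) 2 - 4\right) = 119 \left(6 \cdot 2 - 4\right) = 119 \left(12 - 4\right) = 119 \cdot 8 = 952$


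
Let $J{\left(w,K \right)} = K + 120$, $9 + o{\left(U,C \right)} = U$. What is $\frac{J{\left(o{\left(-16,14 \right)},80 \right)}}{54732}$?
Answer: $\frac{50}{13683} \approx 0.0036542$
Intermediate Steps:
$o{\left(U,C \right)} = -9 + U$
$J{\left(w,K \right)} = 120 + K$
$\frac{J{\left(o{\left(-16,14 \right)},80 \right)}}{54732} = \frac{120 + 80}{54732} = 200 \cdot \frac{1}{54732} = \frac{50}{13683}$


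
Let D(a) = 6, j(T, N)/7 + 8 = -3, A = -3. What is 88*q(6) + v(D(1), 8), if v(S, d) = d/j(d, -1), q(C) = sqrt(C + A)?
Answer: -8/77 + 88*sqrt(3) ≈ 152.32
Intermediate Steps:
j(T, N) = -77 (j(T, N) = -56 + 7*(-3) = -56 - 21 = -77)
q(C) = sqrt(-3 + C) (q(C) = sqrt(C - 3) = sqrt(-3 + C))
v(S, d) = -d/77 (v(S, d) = d/(-77) = d*(-1/77) = -d/77)
88*q(6) + v(D(1), 8) = 88*sqrt(-3 + 6) - 1/77*8 = 88*sqrt(3) - 8/77 = -8/77 + 88*sqrt(3)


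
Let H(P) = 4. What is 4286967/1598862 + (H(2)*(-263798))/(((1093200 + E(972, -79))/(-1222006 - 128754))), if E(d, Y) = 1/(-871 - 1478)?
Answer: 1784363443949907976531/1368586859234246 ≈ 1.3038e+6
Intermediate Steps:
E(d, Y) = -1/2349 (E(d, Y) = 1/(-2349) = -1/2349)
4286967/1598862 + (H(2)*(-263798))/(((1093200 + E(972, -79))/(-1222006 - 128754))) = 4286967/1598862 + (4*(-263798))/(((1093200 - 1/2349)/(-1222006 - 128754))) = 4286967*(1/1598862) - 1055192/((2567926799/2349)/(-1350760)) = 1428989/532954 - 1055192/((2567926799/2349)*(-1/1350760)) = 1428989/532954 - 1055192/(-2567926799/3172935240) = 1428989/532954 - 1055192*(-3172935240/2567926799) = 1428989/532954 + 3348055881766080/2567926799 = 1784363443949907976531/1368586859234246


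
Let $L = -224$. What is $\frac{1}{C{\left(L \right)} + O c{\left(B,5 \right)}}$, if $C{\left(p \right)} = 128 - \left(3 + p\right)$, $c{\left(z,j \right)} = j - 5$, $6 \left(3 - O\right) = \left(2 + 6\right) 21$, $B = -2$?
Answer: $\frac{1}{349} \approx 0.0028653$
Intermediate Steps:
$O = -25$ ($O = 3 - \frac{\left(2 + 6\right) 21}{6} = 3 - \frac{8 \cdot 21}{6} = 3 - 28 = -25$)
$c{\left(z,j \right)} = -5 + j$ ($c{\left(z,j \right)} = j - 5 = -5 + j$)
$C{\left(p \right)} = 125 - p$
$\frac{1}{C{\left(L \right)} + O c{\left(B,5 \right)}} = \frac{1}{\left(125 - -224\right) - 25 \left(-5 + 5\right)} = \frac{1}{\left(125 + 224\right) - 0} = \frac{1}{349 + 0} = \frac{1}{349}$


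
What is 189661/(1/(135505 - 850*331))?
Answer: -27661108545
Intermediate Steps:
189661/(1/(135505 - 850*331)) = 189661/(1/(135505 - 281350)) = 189661/(1/(-145845)) = 189661/(-1/145845) = 189661*(-145845) = -27661108545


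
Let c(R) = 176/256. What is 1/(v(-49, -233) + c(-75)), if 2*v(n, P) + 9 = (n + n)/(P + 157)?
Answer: -304/963 ≈ -0.31568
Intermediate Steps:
v(n, P) = -9/2 + n/(157 + P) (v(n, P) = -9/2 + ((n + n)/(P + 157))/2 = -9/2 + ((2*n)/(157 + P))/2 = -9/2 + (2*n/(157 + P))/2 = -9/2 + n/(157 + P))
c(R) = 11/16 (c(R) = 176*(1/256) = 11/16)
1/(v(-49, -233) + c(-75)) = 1/((-1413 - 9*(-233) + 2*(-49))/(2*(157 - 233)) + 11/16) = 1/((1/2)*(-1413 + 2097 - 98)/(-76) + 11/16) = 1/((1/2)*(-1/76)*586 + 11/16) = 1/(-293/76 + 11/16) = 1/(-963/304) = -304/963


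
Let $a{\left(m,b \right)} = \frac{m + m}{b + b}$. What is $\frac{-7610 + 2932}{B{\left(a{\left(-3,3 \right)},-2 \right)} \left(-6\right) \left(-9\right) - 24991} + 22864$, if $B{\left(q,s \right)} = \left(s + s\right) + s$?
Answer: $\frac{578806838}{25315} \approx 22864.0$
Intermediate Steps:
$a{\left(m,b \right)} = \frac{m}{b}$ ($a{\left(m,b \right)} = \frac{2 m}{2 b} = 2 m \frac{1}{2 b} = \frac{m}{b}$)
$B{\left(q,s \right)} = 3 s$ ($B{\left(q,s \right)} = 2 s + s = 3 s$)
$\frac{-7610 + 2932}{B{\left(a{\left(-3,3 \right)},-2 \right)} \left(-6\right) \left(-9\right) - 24991} + 22864 = \frac{-7610 + 2932}{3 \left(-2\right) \left(-6\right) \left(-9\right) - 24991} + 22864 = - \frac{4678}{\left(-6\right) \left(-6\right) \left(-9\right) - 24991} + 22864 = - \frac{4678}{36 \left(-9\right) - 24991} + 22864 = - \frac{4678}{-324 - 24991} + 22864 = - \frac{4678}{-25315} + 22864 = \left(-4678\right) \left(- \frac{1}{25315}\right) + 22864 = \frac{4678}{25315} + 22864 = \frac{578806838}{25315}$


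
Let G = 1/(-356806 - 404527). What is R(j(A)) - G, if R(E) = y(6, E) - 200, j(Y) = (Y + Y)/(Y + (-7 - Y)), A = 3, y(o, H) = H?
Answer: -1070434191/5329331 ≈ -200.86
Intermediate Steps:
G = -1/761333 (G = 1/(-761333) = -1/761333 ≈ -1.3135e-6)
j(Y) = -2*Y/7 (j(Y) = (2*Y)/(-7) = (2*Y)*(-⅐) = -2*Y/7)
R(E) = -200 + E (R(E) = E - 200 = -200 + E)
R(j(A)) - G = (-200 - 2/7*3) - 1*(-1/761333) = (-200 - 6/7) + 1/761333 = -1406/7 + 1/761333 = -1070434191/5329331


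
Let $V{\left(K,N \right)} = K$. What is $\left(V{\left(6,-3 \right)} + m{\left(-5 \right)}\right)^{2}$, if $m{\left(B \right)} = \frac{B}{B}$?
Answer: $49$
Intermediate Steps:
$m{\left(B \right)} = 1$
$\left(V{\left(6,-3 \right)} + m{\left(-5 \right)}\right)^{2} = \left(6 + 1\right)^{2} = 7^{2} = 49$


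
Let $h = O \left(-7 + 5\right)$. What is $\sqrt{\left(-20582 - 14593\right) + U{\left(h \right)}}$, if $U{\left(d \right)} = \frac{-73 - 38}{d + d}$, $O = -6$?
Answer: $\frac{i \sqrt{562874}}{4} \approx 187.56 i$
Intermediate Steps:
$h = 12$ ($h = - 6 \left(-7 + 5\right) = \left(-6\right) \left(-2\right) = 12$)
$U{\left(d \right)} = - \frac{111}{2 d}$
$\sqrt{\left(-20582 - 14593\right) + U{\left(h \right)}} = \sqrt{\left(-20582 - 14593\right) - \frac{111}{2 \cdot 12}} = \sqrt{-35175 - \frac{37}{8}} = \sqrt{- \frac{281437}{8}} = \frac{i \sqrt{562874}}{4}$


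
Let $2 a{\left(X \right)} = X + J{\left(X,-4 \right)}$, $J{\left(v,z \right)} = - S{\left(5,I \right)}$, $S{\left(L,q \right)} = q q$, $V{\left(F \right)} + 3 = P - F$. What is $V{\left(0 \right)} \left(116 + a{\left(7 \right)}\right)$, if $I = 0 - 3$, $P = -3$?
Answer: $-690$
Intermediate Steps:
$I = -3$ ($I = 0 - 3 = -3$)
$V{\left(F \right)} = -6 - F$ ($V{\left(F \right)} = -3 - \left(3 + F\right) = -6 - F$)
$S{\left(L,q \right)} = q^{2}$
$J{\left(v,z \right)} = -9$ ($J{\left(v,z \right)} = - \left(-3\right)^{2} = \left(-1\right) 9 = -9$)
$a{\left(X \right)} = - \frac{9}{2} + \frac{X}{2}$ ($a{\left(X \right)} = \frac{X - 9}{2} = \frac{-9 + X}{2} = - \frac{9}{2} + \frac{X}{2}$)
$V{\left(0 \right)} \left(116 + a{\left(7 \right)}\right) = \left(-6 - 0\right) \left(116 + \left(- \frac{9}{2} + \frac{1}{2} \cdot 7\right)\right) = \left(-6 + 0\right) \left(116 + \left(- \frac{9}{2} + \frac{7}{2}\right)\right) = - 6 \left(116 - 1\right) = \left(-6\right) 115 = -690$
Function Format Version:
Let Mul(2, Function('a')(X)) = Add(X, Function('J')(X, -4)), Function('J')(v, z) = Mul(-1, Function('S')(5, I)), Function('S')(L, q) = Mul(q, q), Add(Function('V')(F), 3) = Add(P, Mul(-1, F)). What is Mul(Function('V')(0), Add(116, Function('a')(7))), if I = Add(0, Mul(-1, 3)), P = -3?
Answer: -690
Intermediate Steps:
I = -3 (I = Add(0, -3) = -3)
Function('V')(F) = Add(-6, Mul(-1, F)) (Function('V')(F) = Add(-3, Add(-3, Mul(-1, F))) = Add(-6, Mul(-1, F)))
Function('S')(L, q) = Pow(q, 2)
Function('J')(v, z) = -9 (Function('J')(v, z) = Mul(-1, Pow(-3, 2)) = Mul(-1, 9) = -9)
Function('a')(X) = Add(Rational(-9, 2), Mul(Rational(1, 2), X)) (Function('a')(X) = Mul(Rational(1, 2), Add(X, -9)) = Mul(Rational(1, 2), Add(-9, X)) = Add(Rational(-9, 2), Mul(Rational(1, 2), X)))
Mul(Function('V')(0), Add(116, Function('a')(7))) = Mul(Add(-6, Mul(-1, 0)), Add(116, Add(Rational(-9, 2), Mul(Rational(1, 2), 7)))) = Mul(Add(-6, 0), Add(116, Add(Rational(-9, 2), Rational(7, 2)))) = Mul(-6, Add(116, -1)) = Mul(-6, 115) = -690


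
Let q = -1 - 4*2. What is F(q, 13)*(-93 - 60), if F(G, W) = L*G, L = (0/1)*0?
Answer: 0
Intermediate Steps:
L = 0 (L = (0*1)*0 = 0*0 = 0)
q = -9 (q = -1 - 8 = -9)
F(G, W) = 0 (F(G, W) = 0*G = 0)
F(q, 13)*(-93 - 60) = 0*(-93 - 60) = 0*(-153) = 0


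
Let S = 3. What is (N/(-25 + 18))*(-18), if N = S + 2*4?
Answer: 198/7 ≈ 28.286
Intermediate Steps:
N = 11 (N = 3 + 2*4 = 3 + 8 = 11)
(N/(-25 + 18))*(-18) = (11/(-25 + 18))*(-18) = (11/(-7))*(-18) = (11*(-⅐))*(-18) = -11/7*(-18) = 198/7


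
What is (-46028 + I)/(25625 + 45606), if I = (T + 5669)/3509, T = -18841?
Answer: -161525424/249949579 ≈ -0.64623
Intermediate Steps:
I = -13172/3509 (I = (-18841 + 5669)/3509 = -13172*1/3509 = -13172/3509 ≈ -3.7538)
(-46028 + I)/(25625 + 45606) = (-46028 - 13172/3509)/(25625 + 45606) = -161525424/3509/71231 = -161525424/3509*1/71231 = -161525424/249949579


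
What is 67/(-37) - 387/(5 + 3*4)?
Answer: -15458/629 ≈ -24.576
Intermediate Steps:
67/(-37) - 387/(5 + 3*4) = 67*(-1/37) - 387/(5 + 12) = -67/37 - 387/17 = -15458/629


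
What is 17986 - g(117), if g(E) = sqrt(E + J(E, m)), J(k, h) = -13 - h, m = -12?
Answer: 17986 - 2*sqrt(29) ≈ 17975.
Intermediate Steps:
g(E) = sqrt(-1 + E) (g(E) = sqrt(E + (-13 - 1*(-12))) = sqrt(E + (-13 + 12)) = sqrt(E - 1) = sqrt(-1 + E))
17986 - g(117) = 17986 - sqrt(-1 + 117) = 17986 - sqrt(116) = 17986 - 2*sqrt(29)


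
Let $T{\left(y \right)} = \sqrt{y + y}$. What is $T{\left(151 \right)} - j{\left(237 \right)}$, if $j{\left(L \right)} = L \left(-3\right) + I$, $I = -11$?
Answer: $722 + \sqrt{302} \approx 739.38$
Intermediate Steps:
$T{\left(y \right)} = \sqrt{2} \sqrt{y}$ ($T{\left(y \right)} = \sqrt{2 y} = \sqrt{2} \sqrt{y}$)
$j{\left(L \right)} = -11 - 3 L$ ($j{\left(L \right)} = L \left(-3\right) - 11 = - 3 L - 11 = -11 - 3 L$)
$T{\left(151 \right)} - j{\left(237 \right)} = \sqrt{2} \sqrt{151} - \left(-11 - 711\right) = \sqrt{302} - \left(-11 - 711\right) = \sqrt{302} - -722 = \sqrt{302} + 722 = 722 + \sqrt{302}$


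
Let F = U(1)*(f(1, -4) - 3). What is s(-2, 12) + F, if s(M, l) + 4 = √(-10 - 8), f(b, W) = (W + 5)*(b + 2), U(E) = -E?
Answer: -4 + 3*I*√2 ≈ -4.0 + 4.2426*I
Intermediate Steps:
f(b, W) = (2 + b)*(5 + W) (f(b, W) = (5 + W)*(2 + b) = (2 + b)*(5 + W))
s(M, l) = -4 + 3*I*√2 (s(M, l) = -4 + √(-10 - 8) = -4 + √(-18) = -4 + 3*I*√2)
F = 0 (F = (-1*1)*((10 + 2*(-4) + 5*1 - 4*1) - 3) = -((10 - 8 + 5 - 4) - 3) = -(3 - 3) = -1*0 = 0)
s(-2, 12) + F = (-4 + 3*I*√2) + 0 = -4 + 3*I*√2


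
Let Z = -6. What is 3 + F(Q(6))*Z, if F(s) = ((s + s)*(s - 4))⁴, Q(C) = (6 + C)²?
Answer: -15857449760194559997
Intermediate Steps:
F(s) = 16*s⁴*(-4 + s)⁴ (F(s) = ((2*s)*(-4 + s))⁴ = (2*s*(-4 + s))⁴ = 16*s⁴*(-4 + s)⁴)
3 + F(Q(6))*Z = 3 + (16*((6 + 6)²)⁴*(-4 + (6 + 6)²)⁴)*(-6) = 3 + (16*(12²)⁴*(-4 + 12²)⁴)*(-6) = 3 + (16*144⁴*(-4 + 144)⁴)*(-6) = 3 + (16*429981696*140⁴)*(-6) = 3 + (16*429981696*384160000)*(-6) = 3 + 2642908293365760000*(-6) = 3 - 15857449760194560000 = -15857449760194559997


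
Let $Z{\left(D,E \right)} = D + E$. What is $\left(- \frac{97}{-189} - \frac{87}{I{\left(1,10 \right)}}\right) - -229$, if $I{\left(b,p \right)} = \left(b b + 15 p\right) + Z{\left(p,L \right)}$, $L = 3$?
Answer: $\frac{7097549}{30996} \approx 228.98$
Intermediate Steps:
$I{\left(b,p \right)} = 3 + b^{2} + 16 p$ ($I{\left(b,p \right)} = \left(b b + 15 p\right) + \left(p + 3\right) = \left(b^{2} + 15 p\right) + \left(3 + p\right) = 3 + b^{2} + 16 p$)
$\left(- \frac{97}{-189} - \frac{87}{I{\left(1,10 \right)}}\right) - -229 = \left(- \frac{97}{-189} - \frac{87}{3 + 1^{2} + 16 \cdot 10}\right) - -229 = \left(\left(-97\right) \left(- \frac{1}{189}\right) - \frac{87}{3 + 1 + 160}\right) + 229 = \left(\frac{97}{189} - \frac{87}{164}\right) + 229 = - \frac{535}{30996} + 229 = \frac{7097549}{30996}$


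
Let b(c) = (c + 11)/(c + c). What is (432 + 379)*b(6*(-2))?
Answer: 811/24 ≈ 33.792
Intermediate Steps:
b(c) = (11 + c)/(2*c) (b(c) = (11 + c)/((2*c)) = (11 + c)*(1/(2*c)) = (11 + c)/(2*c))
(432 + 379)*b(6*(-2)) = (432 + 379)*((11 + 6*(-2))/(2*((6*(-2))))) = 811*((½)*(11 - 12)/(-12)) = 811*((½)*(-1/12)*(-1)) = 811*(1/24) = 811/24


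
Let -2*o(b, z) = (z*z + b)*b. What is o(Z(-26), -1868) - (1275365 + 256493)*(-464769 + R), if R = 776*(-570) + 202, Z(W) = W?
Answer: 1389267468220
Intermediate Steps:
R = -442118 (R = -442320 + 202 = -442118)
o(b, z) = -b*(b + z²)/2 (o(b, z) = -(z*z + b)*b/2 = -(z² + b)*b/2 = -(b + z²)*b/2 = -b*(b + z²)/2)
o(Z(-26), -1868) - (1275365 + 256493)*(-464769 + R) = -½*(-26)*(-26 + (-1868)²) - (1275365 + 256493)*(-464769 - 442118) = -½*(-26)*(-26 + 3489424) - 1531858*(-906887) = -½*(-26)*3489398 - 1*(-1389222106046) = 45362174 + 1389222106046 = 1389267468220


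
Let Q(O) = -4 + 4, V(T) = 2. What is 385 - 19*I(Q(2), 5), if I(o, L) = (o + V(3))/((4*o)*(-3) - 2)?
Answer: 404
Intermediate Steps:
Q(O) = 0
I(o, L) = (2 + o)/(-2 - 12*o) (I(o, L) = (o + 2)/((4*o)*(-3) - 2) = (2 + o)/(-12*o - 2) = (2 + o)/(-2 - 12*o))
385 - 19*I(Q(2), 5) = 385 - 19*(-2 - 1*0)/(2*(1 + 6*0)) = 385 - 19*(-2 + 0)/(2*(1 + 0)) = 385 - 19*(-2)/(2*1) = 385 - 19*(-2)/2 = 385 - 19*(-1) = 385 + 19 = 404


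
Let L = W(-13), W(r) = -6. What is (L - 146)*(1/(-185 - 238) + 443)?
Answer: -28482976/423 ≈ -67336.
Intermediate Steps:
L = -6
(L - 146)*(1/(-185 - 238) + 443) = (-6 - 146)*(1/(-185 - 238) + 443) = -152*(1/(-423) + 443) = -152*(-1/423 + 443) = -152*187388/423 = -28482976/423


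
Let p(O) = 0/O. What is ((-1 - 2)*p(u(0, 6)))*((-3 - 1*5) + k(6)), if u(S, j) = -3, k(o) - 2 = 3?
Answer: 0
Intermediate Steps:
k(o) = 5 (k(o) = 2 + 3 = 5)
p(O) = 0
((-1 - 2)*p(u(0, 6)))*((-3 - 1*5) + k(6)) = ((-1 - 2)*0)*((-3 - 1*5) + 5) = (-3*0)*((-3 - 5) + 5) = 0*(-8 + 5) = 0*(-3) = 0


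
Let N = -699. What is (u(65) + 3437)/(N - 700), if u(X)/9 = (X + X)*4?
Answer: -8117/1399 ≈ -5.8020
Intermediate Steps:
u(X) = 72*X (u(X) = 9*((X + X)*4) = 9*((2*X)*4) = 9*(8*X) = 72*X)
(u(65) + 3437)/(N - 700) = (72*65 + 3437)/(-699 - 700) = (4680 + 3437)/(-1399) = 8117*(-1/1399) = -8117/1399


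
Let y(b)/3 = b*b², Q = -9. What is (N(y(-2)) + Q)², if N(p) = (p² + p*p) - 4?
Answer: 1297321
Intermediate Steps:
y(b) = 3*b³ (y(b) = 3*(b*b²) = 3*b³)
N(p) = -4 + 2*p² (N(p) = (p² + p²) - 4 = 2*p² - 4 = -4 + 2*p²)
(N(y(-2)) + Q)² = ((-4 + 2*(3*(-2)³)²) - 9)² = ((-4 + 2*(3*(-8))²) - 9)² = ((-4 + 2*(-24)²) - 9)² = ((-4 + 2*576) - 9)² = ((-4 + 1152) - 9)² = (1148 - 9)² = 1139² = 1297321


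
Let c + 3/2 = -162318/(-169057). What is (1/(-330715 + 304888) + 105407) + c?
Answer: 920458779923587/8732470278 ≈ 1.0541e+5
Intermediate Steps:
c = -182535/338114 (c = -3/2 - 162318/(-169057) = -3/2 - 162318*(-1/169057) = -3/2 + 162318/169057 = -182535/338114 ≈ -0.53986)
(1/(-330715 + 304888) + 105407) + c = (1/(-330715 + 304888) + 105407) - 182535/338114 = (1/(-25827) + 105407) - 182535/338114 = (-1/25827 + 105407) - 182535/338114 = 2722346588/25827 - 182535/338114 = 920458779923587/8732470278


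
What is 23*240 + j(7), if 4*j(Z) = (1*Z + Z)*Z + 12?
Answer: 11095/2 ≈ 5547.5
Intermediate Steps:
j(Z) = 3 + Z**2/2 (j(Z) = ((1*Z + Z)*Z + 12)/4 = ((Z + Z)*Z + 12)/4 = ((2*Z)*Z + 12)/4 = (2*Z**2 + 12)/4 = (12 + 2*Z**2)/4 = 3 + Z**2/2)
23*240 + j(7) = 23*240 + (3 + (1/2)*7**2) = 5520 + (3 + (1/2)*49) = 5520 + (3 + 49/2) = 5520 + 55/2 = 11095/2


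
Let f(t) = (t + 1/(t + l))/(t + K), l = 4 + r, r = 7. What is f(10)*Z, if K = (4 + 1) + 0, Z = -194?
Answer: -40934/315 ≈ -129.95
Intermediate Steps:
l = 11 (l = 4 + 7 = 11)
K = 5 (K = 5 + 0 = 5)
f(t) = (t + 1/(11 + t))/(5 + t) (f(t) = (t + 1/(t + 11))/(t + 5) = (t + 1/(11 + t))/(5 + t))
f(10)*Z = ((1 + 10**2 + 11*10)/(55 + 10**2 + 16*10))*(-194) = ((1 + 100 + 110)/(55 + 100 + 160))*(-194) = (211/315)*(-194) = -40934/315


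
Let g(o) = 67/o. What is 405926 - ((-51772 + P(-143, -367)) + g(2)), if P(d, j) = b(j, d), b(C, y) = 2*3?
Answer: 915317/2 ≈ 4.5766e+5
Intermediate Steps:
b(C, y) = 6
P(d, j) = 6
405926 - ((-51772 + P(-143, -367)) + g(2)) = 405926 - ((-51772 + 6) + 67/2) = 405926 - (-51766 + 67*(1/2)) = 405926 - (-51766 + 67/2) = 405926 - 1*(-103465/2) = 405926 + 103465/2 = 915317/2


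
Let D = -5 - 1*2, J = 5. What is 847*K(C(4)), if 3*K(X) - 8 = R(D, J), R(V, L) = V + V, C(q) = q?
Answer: -1694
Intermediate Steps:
D = -7 (D = -5 - 2 = -7)
R(V, L) = 2*V
K(X) = -2 (K(X) = 8/3 + (2*(-7))/3 = 8/3 + (⅓)*(-14) = 8/3 - 14/3 = -2)
847*K(C(4)) = 847*(-2) = -1694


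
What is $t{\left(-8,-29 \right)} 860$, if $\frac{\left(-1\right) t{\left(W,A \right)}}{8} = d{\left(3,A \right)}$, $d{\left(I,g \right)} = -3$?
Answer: $20640$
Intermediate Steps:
$t{\left(W,A \right)} = 24$ ($t{\left(W,A \right)} = \left(-8\right) \left(-3\right) = 24$)
$t{\left(-8,-29 \right)} 860 = 24 \cdot 860 = 20640$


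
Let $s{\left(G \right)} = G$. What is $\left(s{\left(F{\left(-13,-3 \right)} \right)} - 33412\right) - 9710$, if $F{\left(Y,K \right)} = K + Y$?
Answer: $-43138$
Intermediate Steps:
$\left(s{\left(F{\left(-13,-3 \right)} \right)} - 33412\right) - 9710 = \left(\left(-3 - 13\right) - 33412\right) - 9710 = \left(-16 - 33412\right) - 9710 = -33428 - 9710 = -43138$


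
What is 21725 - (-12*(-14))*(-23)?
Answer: 25589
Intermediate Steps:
21725 - (-12*(-14))*(-23) = 21725 - 168*(-23) = 21725 - 1*(-3864) = 21725 + 3864 = 25589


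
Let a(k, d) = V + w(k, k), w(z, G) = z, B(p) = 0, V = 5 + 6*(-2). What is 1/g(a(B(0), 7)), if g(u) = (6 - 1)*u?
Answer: -1/35 ≈ -0.028571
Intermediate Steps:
V = -7 (V = 5 - 12 = -7)
a(k, d) = -7 + k
g(u) = 5*u
1/g(a(B(0), 7)) = 1/(5*(-7 + 0)) = 1/(5*(-7)) = 1/(-35) = -1/35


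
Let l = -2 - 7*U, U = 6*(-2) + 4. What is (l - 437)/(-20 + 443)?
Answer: -383/423 ≈ -0.90544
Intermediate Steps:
U = -8 (U = -12 + 4 = -8)
l = 54 (l = -2 - 7*(-8) = -2 + 56 = 54)
(l - 437)/(-20 + 443) = (54 - 437)/(-20 + 443) = -383/423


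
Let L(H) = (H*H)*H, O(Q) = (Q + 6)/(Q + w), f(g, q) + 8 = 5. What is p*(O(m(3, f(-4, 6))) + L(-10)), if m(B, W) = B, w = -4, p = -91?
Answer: 91819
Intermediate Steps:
f(g, q) = -3 (f(g, q) = -8 + 5 = -3)
O(Q) = (6 + Q)/(-4 + Q) (O(Q) = (Q + 6)/(Q - 4) = (6 + Q)/(-4 + Q))
L(H) = H**3 (L(H) = H**2*H = H**3)
p*(O(m(3, f(-4, 6))) + L(-10)) = -91*((6 + 3)/(-4 + 3) + (-10)**3) = -91*(9/(-1) - 1000) = -91*(-1*9 - 1000) = -91*(-9 - 1000) = -91*(-1009) = 91819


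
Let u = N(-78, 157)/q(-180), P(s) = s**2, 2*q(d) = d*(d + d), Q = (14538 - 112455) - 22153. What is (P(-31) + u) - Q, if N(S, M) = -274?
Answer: 1960702063/16200 ≈ 1.2103e+5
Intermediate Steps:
Q = -120070 (Q = -97917 - 22153 = -120070)
q(d) = d**2 (q(d) = (d*(d + d))/2 = (d*(2*d))/2 = (2*d**2)/2 = d**2)
u = -137/16200 (u = -274/((-180)**2) = -274/32400 = -274*1/32400 = -137/16200 ≈ -0.0084568)
(P(-31) + u) - Q = ((-31)**2 - 137/16200) - 1*(-120070) = (961 - 137/16200) + 120070 = 15568063/16200 + 120070 = 1960702063/16200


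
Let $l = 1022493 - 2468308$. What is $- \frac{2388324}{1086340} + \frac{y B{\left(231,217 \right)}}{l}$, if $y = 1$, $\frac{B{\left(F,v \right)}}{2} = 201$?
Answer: $- \frac{5954329953}{2708011495} \approx -2.1988$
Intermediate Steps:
$B{\left(F,v \right)} = 402$ ($B{\left(F,v \right)} = 2 \cdot 201 = 402$)
$l = -1445815$
$- \frac{2388324}{1086340} + \frac{y B{\left(231,217 \right)}}{l} = - \frac{2388324}{1086340} + \frac{1 \cdot 402}{-1445815} = \left(-2388324\right) \frac{1}{1086340} + 402 \left(- \frac{1}{1445815}\right) = - \frac{20589}{9365} - \frac{402}{1445815} = - \frac{5954329953}{2708011495}$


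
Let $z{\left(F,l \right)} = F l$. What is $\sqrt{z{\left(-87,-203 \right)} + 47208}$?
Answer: $\sqrt{64869} \approx 254.69$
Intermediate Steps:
$\sqrt{z{\left(-87,-203 \right)} + 47208} = \sqrt{\left(-87\right) \left(-203\right) + 47208} = \sqrt{17661 + 47208} = \sqrt{64869}$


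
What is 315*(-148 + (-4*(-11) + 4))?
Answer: -31500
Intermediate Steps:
315*(-148 + (-4*(-11) + 4)) = 315*(-148 + (44 + 4)) = 315*(-148 + 48) = 315*(-100) = -31500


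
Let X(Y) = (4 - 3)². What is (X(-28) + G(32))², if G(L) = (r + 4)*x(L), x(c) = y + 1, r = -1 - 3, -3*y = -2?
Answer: 1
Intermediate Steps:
y = ⅔ (y = -⅓*(-2) = ⅔ ≈ 0.66667)
r = -4
x(c) = 5/3 (x(c) = ⅔ + 1 = 5/3)
X(Y) = 1 (X(Y) = 1² = 1)
G(L) = 0 (G(L) = (-4 + 4)*(5/3) = 0*(5/3) = 0)
(X(-28) + G(32))² = (1 + 0)² = 1² = 1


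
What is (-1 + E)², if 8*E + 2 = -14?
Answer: 9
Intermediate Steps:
E = -2 (E = -¼ + (⅛)*(-14) = -¼ - 7/4 = -2)
(-1 + E)² = (-1 - 2)² = (-3)² = 9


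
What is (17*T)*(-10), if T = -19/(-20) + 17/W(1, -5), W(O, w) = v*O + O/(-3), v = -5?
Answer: 3043/8 ≈ 380.38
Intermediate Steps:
W(O, w) = -16*O/3 (W(O, w) = -5*O + O/(-3) = -5*O + O*(-1/3) = -5*O - O/3 = -16*O/3)
T = -179/80 (T = -19/(-20) + 17/((-16/3*1)) = -19*(-1/20) + 17/(-16/3) = 19/20 + 17*(-3/16) = 19/20 - 51/16 = -179/80 ≈ -2.2375)
(17*T)*(-10) = (17*(-179/80))*(-10) = -3043/80*(-10) = 3043/8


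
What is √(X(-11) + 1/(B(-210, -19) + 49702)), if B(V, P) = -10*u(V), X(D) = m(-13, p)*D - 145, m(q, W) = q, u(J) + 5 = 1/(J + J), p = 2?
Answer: 2*I*√2183160795470/2089585 ≈ 1.4142*I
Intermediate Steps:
u(J) = -5 + 1/(2*J) (u(J) = -5 + 1/(J + J) = -5 + 1/(2*J))
X(D) = -145 - 13*D (X(D) = -13*D - 145 = -145 - 13*D)
B(V, P) = 50 - 5/V (B(V, P) = -10*(-5 + 1/(2*V)) = 50 - 5/V)
√(X(-11) + 1/(B(-210, -19) + 49702)) = √((-145 - 13*(-11)) + 1/((50 - 5/(-210)) + 49702)) = √((-145 + 143) + 1/((50 - 5*(-1/210)) + 49702)) = √(-2 + 1/((50 + 1/42) + 49702)) = √(-2 + 1/(2101/42 + 49702)) = √(-2 + 1/(2089585/42)) = √(-2 + 42/2089585) = √(-4179128/2089585) = 2*I*√2183160795470/2089585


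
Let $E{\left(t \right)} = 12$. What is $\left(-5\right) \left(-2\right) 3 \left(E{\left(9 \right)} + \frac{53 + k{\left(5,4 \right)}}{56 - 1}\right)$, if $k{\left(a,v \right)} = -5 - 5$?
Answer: $\frac{4218}{11} \approx 383.45$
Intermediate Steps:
$k{\left(a,v \right)} = -10$ ($k{\left(a,v \right)} = -5 - 5 = -10$)
$\left(-5\right) \left(-2\right) 3 \left(E{\left(9 \right)} + \frac{53 + k{\left(5,4 \right)}}{56 - 1}\right) = \left(-5\right) \left(-2\right) 3 \left(12 + \frac{53 - 10}{56 - 1}\right) = 10 \cdot 3 \left(12 + \frac{43}{55}\right) = 30 \left(12 + 43 \cdot \frac{1}{55}\right) = 30 \left(12 + \frac{43}{55}\right) = 30 \cdot \frac{703}{55} = \frac{4218}{11}$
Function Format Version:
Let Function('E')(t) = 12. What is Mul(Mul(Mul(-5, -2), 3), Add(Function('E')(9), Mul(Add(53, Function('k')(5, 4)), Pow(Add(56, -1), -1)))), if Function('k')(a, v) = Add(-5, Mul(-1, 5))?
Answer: Rational(4218, 11) ≈ 383.45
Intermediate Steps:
Function('k')(a, v) = -10 (Function('k')(a, v) = Add(-5, -5) = -10)
Mul(Mul(Mul(-5, -2), 3), Add(Function('E')(9), Mul(Add(53, Function('k')(5, 4)), Pow(Add(56, -1), -1)))) = Mul(Mul(Mul(-5, -2), 3), Add(12, Mul(Add(53, -10), Pow(Add(56, -1), -1)))) = Mul(Mul(10, 3), Add(12, Mul(43, Pow(55, -1)))) = Mul(30, Add(12, Mul(43, Rational(1, 55)))) = Mul(30, Add(12, Rational(43, 55))) = Mul(30, Rational(703, 55)) = Rational(4218, 11)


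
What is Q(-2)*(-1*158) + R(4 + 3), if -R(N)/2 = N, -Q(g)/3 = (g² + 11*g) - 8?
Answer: -12338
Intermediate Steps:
Q(g) = 24 - 33*g - 3*g² (Q(g) = -3*((g² + 11*g) - 8) = -3*(-8 + g² + 11*g) = 24 - 33*g - 3*g²)
R(N) = -2*N
Q(-2)*(-1*158) + R(4 + 3) = (24 - 33*(-2) - 3*(-2)²)*(-1*158) - 2*(4 + 3) = (24 + 66 - 3*4)*(-158) - 2*7 = (24 + 66 - 12)*(-158) - 14 = 78*(-158) - 14 = -12324 - 14 = -12338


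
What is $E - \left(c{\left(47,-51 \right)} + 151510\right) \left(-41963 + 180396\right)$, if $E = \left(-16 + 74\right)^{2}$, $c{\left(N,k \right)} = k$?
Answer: $-20966920383$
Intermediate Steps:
$E = 3364$ ($E = 58^{2} = 3364$)
$E - \left(c{\left(47,-51 \right)} + 151510\right) \left(-41963 + 180396\right) = 3364 - \left(-51 + 151510\right) \left(-41963 + 180396\right) = 3364 - 151459 \cdot 138433 = 3364 - 20966923747 = -20966920383$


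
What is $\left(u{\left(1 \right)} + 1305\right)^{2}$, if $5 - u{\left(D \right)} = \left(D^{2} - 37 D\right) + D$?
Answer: $1809025$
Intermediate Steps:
$u{\left(D \right)} = 5 - D^{2} + 36 D$ ($u{\left(D \right)} = 5 - \left(\left(D^{2} - 37 D\right) + D\right) = 5 - \left(D^{2} - 36 D\right) = 5 - D^{2} + 36 D$)
$\left(u{\left(1 \right)} + 1305\right)^{2} = \left(\left(5 - 1^{2} + 36 \cdot 1\right) + 1305\right)^{2} = \left(\left(5 - 1 + 36\right) + 1305\right)^{2} = \left(40 + 1305\right)^{2} = 1345^{2} = 1809025$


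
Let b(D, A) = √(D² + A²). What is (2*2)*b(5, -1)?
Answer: 4*√26 ≈ 20.396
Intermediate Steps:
b(D, A) = √(A² + D²)
(2*2)*b(5, -1) = (2*2)*√((-1)² + 5²) = 4*√(1 + 25) = 4*√26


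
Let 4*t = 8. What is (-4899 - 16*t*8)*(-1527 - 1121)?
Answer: 13650440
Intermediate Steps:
t = 2 (t = (¼)*8 = 2)
(-4899 - 16*t*8)*(-1527 - 1121) = (-4899 - 16*2*8)*(-1527 - 1121) = (-4899 - 32*8)*(-2648) = (-4899 - 256)*(-2648) = -5155*(-2648) = 13650440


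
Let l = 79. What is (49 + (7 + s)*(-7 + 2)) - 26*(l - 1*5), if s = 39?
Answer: -2105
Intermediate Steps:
(49 + (7 + s)*(-7 + 2)) - 26*(l - 1*5) = (49 + (7 + 39)*(-7 + 2)) - 26*(79 - 1*5) = (49 + 46*(-5)) - 26*(79 - 5) = (49 - 230) - 26*74 = -181 - 1924 = -2105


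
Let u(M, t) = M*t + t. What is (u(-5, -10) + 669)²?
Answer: 502681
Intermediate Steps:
u(M, t) = t + M*t
(u(-5, -10) + 669)² = (-10*(1 - 5) + 669)² = (-10*(-4) + 669)² = (40 + 669)² = 709² = 502681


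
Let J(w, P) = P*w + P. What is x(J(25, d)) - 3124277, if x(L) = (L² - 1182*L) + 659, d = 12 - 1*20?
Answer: -2834498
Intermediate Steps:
d = -8 (d = 12 - 20 = -8)
J(w, P) = P + P*w
x(L) = 659 + L² - 1182*L
x(J(25, d)) - 3124277 = (659 + (-8*(1 + 25))² - (-9456)*(1 + 25)) - 3124277 = (659 + (-8*26)² - (-9456)*26) - 3124277 = (659 + (-208)² - 1182*(-208)) - 3124277 = (659 + 43264 + 245856) - 3124277 = 289779 - 3124277 = -2834498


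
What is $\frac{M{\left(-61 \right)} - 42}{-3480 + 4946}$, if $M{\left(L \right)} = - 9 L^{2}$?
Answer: $- \frac{33531}{1466} \approx -22.872$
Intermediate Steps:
$\frac{M{\left(-61 \right)} - 42}{-3480 + 4946} = \frac{- 9 \left(-61\right)^{2} - 42}{-3480 + 4946} = \frac{\left(-9\right) 3721 - 42}{1466} = \left(-33489 - 42\right) \frac{1}{1466} = \left(-33531\right) \frac{1}{1466} = - \frac{33531}{1466}$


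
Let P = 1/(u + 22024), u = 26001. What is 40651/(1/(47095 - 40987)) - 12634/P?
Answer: -358451542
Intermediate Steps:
P = 1/48025 (P = 1/(26001 + 22024) = 1/48025 ≈ 2.0822e-5)
40651/(1/(47095 - 40987)) - 12634/P = 40651/(1/(47095 - 40987)) - 12634/1/48025 = 40651/(1/6108) - 12634*48025 = 40651/(1/6108) - 606747850 = 40651*6108 - 606747850 = 248296308 - 606747850 = -358451542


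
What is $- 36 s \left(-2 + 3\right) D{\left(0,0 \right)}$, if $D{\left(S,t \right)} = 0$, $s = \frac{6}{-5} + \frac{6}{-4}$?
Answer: $0$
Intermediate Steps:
$s = - \frac{27}{10}$ ($s = 6 \left(- \frac{1}{5}\right) + 6 \left(- \frac{1}{4}\right) = - \frac{6}{5} - \frac{3}{2} = - \frac{27}{10} \approx -2.7$)
$- 36 s \left(-2 + 3\right) D{\left(0,0 \right)} = - 36 \left(- \frac{27 \left(-2 + 3\right)}{10}\right) 0 = - 36 \left(\left(- \frac{27}{10}\right) 1\right) 0 = \left(-36\right) \left(- \frac{27}{10}\right) 0 = \frac{486}{5} \cdot 0 = 0$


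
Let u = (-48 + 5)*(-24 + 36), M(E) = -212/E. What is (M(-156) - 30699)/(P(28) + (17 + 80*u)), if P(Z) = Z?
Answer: 1197208/1608165 ≈ 0.74446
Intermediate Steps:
u = -516 (u = -43*12 = -516)
(M(-156) - 30699)/(P(28) + (17 + 80*u)) = (-212/(-156) - 30699)/(28 + (17 + 80*(-516))) = (-212*(-1/156) - 30699)/(28 + (17 - 41280)) = (53/39 - 30699)/(28 - 41263) = -1197208/39/(-41235) = -1197208/39*(-1/41235) = 1197208/1608165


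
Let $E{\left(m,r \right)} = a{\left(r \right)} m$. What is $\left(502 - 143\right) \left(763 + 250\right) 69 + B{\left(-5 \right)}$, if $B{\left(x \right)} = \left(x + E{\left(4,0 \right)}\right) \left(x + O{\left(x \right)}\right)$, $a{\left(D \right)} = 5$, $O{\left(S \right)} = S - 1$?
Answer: $25092858$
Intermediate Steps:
$O{\left(S \right)} = -1 + S$ ($O{\left(S \right)} = S - 1 = -1 + S$)
$E{\left(m,r \right)} = 5 m$
$B{\left(x \right)} = \left(-1 + 2 x\right) \left(20 + x\right)$ ($B{\left(x \right)} = \left(x + 5 \cdot 4\right) \left(x + \left(-1 + x\right)\right) = \left(x + 20\right) \left(-1 + 2 x\right) = \left(20 + x\right) \left(-1 + 2 x\right) = \left(-1 + 2 x\right) \left(20 + x\right)$)
$\left(502 - 143\right) \left(763 + 250\right) 69 + B{\left(-5 \right)} = \left(502 - 143\right) \left(763 + 250\right) 69 + \left(-20 + 2 \left(-5\right)^{2} + 39 \left(-5\right)\right) = 359 \cdot 1013 \cdot 69 - 165 = 363667 \cdot 69 - 165 = 25093023 - 165 = 25092858$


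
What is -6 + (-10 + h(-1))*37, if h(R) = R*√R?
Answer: -376 - 37*I ≈ -376.0 - 37.0*I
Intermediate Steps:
h(R) = R^(3/2)
-6 + (-10 + h(-1))*37 = -6 + (-10 + (-1)^(3/2))*37 = -6 + (-10 - I)*37 = -6 + (-370 - 37*I) = -376 - 37*I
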